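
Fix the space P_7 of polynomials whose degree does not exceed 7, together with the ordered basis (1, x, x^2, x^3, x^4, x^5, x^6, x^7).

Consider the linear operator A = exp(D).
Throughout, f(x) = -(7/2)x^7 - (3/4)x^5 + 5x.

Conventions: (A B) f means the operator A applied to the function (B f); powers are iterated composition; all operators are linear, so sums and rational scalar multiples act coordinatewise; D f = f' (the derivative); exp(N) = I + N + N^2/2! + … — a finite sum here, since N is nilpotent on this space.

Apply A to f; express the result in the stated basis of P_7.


order-1 term: -(49/2)x^6 - (15/4)x^4 + 5
order-2 term: -(147/2)x^5 - (15/2)x^3
order-3 term: -(245/2)x^4 - (15/2)x^2
order-4 term: -(245/2)x^3 - (15/4)x
order-5 term: -(147/2)x^2 - 3/4
order-6 term: -(49/2)x
order-7 term: -7/2
the series for exp(D) f terminates at order 7
exp(D) f = -(7/2)x^7 - (49/2)x^6 - (297/4)x^5 - (505/4)x^4 - 130x^3 - 81x^2 - (93/4)x + 3/4

the result is g(x) = -(7/2)x^7 - (49/2)x^6 - (297/4)x^5 - (505/4)x^4 - 130x^3 - 81x^2 - (93/4)x + 3/4


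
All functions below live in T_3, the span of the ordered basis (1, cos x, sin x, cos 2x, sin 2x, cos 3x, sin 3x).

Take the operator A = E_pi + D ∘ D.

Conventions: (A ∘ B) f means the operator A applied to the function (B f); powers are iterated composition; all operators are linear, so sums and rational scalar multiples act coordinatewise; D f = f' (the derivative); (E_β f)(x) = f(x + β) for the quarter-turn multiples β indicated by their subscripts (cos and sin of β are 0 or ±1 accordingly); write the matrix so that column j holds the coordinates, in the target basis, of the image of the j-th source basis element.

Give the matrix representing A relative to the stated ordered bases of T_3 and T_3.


the matrix is [[1, 0, 0, 0, 0, 0, 0]; [0, -2, 0, 0, 0, 0, 0]; [0, 0, -2, 0, 0, 0, 0]; [0, 0, 0, -3, 0, 0, 0]; [0, 0, 0, 0, -3, 0, 0]; [0, 0, 0, 0, 0, -10, 0]; [0, 0, 0, 0, 0, 0, -10]] (rows listed top to bottom)

image of 1: 1
image of cos x: -2cos x
image of sin x: -2sin x
image of cos 2x: -3cos 2x
image of sin 2x: -3sin 2x
image of cos 3x: -10cos 3x
image of sin 3x: -10sin 3x
each image's coordinates form column j of the matrix


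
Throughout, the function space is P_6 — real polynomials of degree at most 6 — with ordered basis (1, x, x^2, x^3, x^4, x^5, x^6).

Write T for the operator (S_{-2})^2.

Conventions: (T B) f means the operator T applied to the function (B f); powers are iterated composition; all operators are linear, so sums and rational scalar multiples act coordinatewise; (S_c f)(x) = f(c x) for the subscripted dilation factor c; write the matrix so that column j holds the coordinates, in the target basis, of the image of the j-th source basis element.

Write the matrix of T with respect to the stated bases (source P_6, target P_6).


image of 1: 1
image of x: 4x
image of x^2: 16x^2
image of x^3: 64x^3
image of x^4: 256x^4
image of x^5: 1024x^5
image of x^6: 4096x^6
each image's coordinates form column j of the matrix

the matrix is [[1, 0, 0, 0, 0, 0, 0]; [0, 4, 0, 0, 0, 0, 0]; [0, 0, 16, 0, 0, 0, 0]; [0, 0, 0, 64, 0, 0, 0]; [0, 0, 0, 0, 256, 0, 0]; [0, 0, 0, 0, 0, 1024, 0]; [0, 0, 0, 0, 0, 0, 4096]] (rows listed top to bottom)


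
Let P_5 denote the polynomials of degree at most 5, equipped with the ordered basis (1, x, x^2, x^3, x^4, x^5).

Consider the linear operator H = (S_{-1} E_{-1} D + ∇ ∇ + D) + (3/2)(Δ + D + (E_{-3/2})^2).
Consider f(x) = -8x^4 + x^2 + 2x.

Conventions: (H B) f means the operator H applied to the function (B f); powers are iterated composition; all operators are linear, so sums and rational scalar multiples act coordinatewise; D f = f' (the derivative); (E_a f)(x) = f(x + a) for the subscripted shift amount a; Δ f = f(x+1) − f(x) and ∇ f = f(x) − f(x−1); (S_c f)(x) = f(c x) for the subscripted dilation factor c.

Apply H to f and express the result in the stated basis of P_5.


D f = -32x^3 + 2x + 2
E_{-1} D f = -32x^3 + 96x^2 - 94x + 32
S_{-1} E_{-1} D f = 32x^3 + 96x^2 + 94x + 32
∇ f = -32x^3 + 48x^2 - 30x + 9
∇ ∇ f = -96x^2 + 192x - 110
D f = -32x^3 + 2x + 2
(S_{-1} E_{-1} D + ∇ ∇ + D) f = 288x - 76
Δ f = -32x^3 - 48x^2 - 30x - 5
D f = -32x^3 + 2x + 2
E_{-3/2} f = -8x^4 + 48x^3 - 107x^2 + 107x - 165/4
E_{-3/2} E_{-3/2} f = -8x^4 + 96x^3 - 431x^2 + 860x - 645
(Δ + D + (E_{-3/2})^2) f = -8x^4 + 32x^3 - 479x^2 + 832x - 648
((3/2)(Δ + D + (E_{-3/2})^2)) f = -12x^4 + 48x^3 - (1437/2)x^2 + 1248x - 972
((S_{-1} E_{-1} D + ∇ ∇ + D) + (3/2)(Δ + D + (E_{-3/2})^2)) f = -12x^4 + 48x^3 - (1437/2)x^2 + 1536x - 1048

the image equals g(x) = -12x^4 + 48x^3 - (1437/2)x^2 + 1536x - 1048


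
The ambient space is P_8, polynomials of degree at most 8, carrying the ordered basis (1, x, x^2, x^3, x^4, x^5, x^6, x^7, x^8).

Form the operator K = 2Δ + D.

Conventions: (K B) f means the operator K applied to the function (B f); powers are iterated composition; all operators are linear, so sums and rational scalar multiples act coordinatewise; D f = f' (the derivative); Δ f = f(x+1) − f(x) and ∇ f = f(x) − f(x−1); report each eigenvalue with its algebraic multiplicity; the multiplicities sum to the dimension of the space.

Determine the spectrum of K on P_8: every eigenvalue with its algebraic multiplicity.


image of 1: 0
image of x: 3
image of x^2: 6x + 2
image of x^3: 9x^2 + 6x + 2
image of x^4: 12x^3 + 12x^2 + 8x + 2
image of x^5: 15x^4 + 20x^3 + 20x^2 + 10x + 2
image of x^6: 18x^5 + 30x^4 + 40x^3 + 30x^2 + 12x + 2
image of x^7: 21x^6 + 42x^5 + 70x^4 + 70x^3 + 42x^2 + 14x + 2
image of x^8: 24x^7 + 56x^6 + 112x^5 + 140x^4 + 112x^3 + 56x^2 + 16x + 2
the matrix is upper triangular; its diagonal is (0, 0, 0, 0, 0, 0, 0, 0, 0)
for a triangular matrix the eigenvalues are the diagonal entries, with algebraic multiplicity their repetition count

λ = 0 (multiplicity 9)


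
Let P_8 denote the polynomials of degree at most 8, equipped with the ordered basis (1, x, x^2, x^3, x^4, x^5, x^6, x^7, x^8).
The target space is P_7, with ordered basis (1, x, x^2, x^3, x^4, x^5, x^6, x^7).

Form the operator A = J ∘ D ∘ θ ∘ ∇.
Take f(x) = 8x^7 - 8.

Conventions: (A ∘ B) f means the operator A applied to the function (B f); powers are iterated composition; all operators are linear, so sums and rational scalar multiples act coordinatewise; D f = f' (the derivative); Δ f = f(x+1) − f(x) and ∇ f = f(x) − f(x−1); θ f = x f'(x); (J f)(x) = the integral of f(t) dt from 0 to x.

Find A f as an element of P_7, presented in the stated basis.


∇ f = 56x^6 - 168x^5 + 280x^4 - 280x^3 + 168x^2 - 56x + 8
θ ∇ f = 336x^6 - 840x^5 + 1120x^4 - 840x^3 + 336x^2 - 56x
D θ ∇ f = 2016x^5 - 4200x^4 + 4480x^3 - 2520x^2 + 672x - 56
J (D ∘ θ) ∇ f = 336x^6 - 840x^5 + 1120x^4 - 840x^3 + 336x^2 - 56x

the image equals g(x) = 336x^6 - 840x^5 + 1120x^4 - 840x^3 + 336x^2 - 56x


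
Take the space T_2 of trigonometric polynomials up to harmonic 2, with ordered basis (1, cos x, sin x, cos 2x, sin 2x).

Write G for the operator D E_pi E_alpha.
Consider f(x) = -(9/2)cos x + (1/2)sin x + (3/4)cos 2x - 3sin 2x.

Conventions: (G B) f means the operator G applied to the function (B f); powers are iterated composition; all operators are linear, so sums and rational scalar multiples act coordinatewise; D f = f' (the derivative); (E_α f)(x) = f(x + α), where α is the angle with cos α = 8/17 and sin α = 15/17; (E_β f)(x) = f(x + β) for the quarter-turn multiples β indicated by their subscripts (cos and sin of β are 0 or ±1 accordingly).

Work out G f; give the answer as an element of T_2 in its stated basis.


the image equals g(x) = -(143/34)cos x - (57/34)sin x + (606/289)cos 2x + (3363/578)sin 2x

E_alpha f = -(57/34)cos x + (143/34)sin x - (3363/1156)cos 2x + (303/289)sin 2x
E_pi E_alpha f = (57/34)cos x - (143/34)sin x - (3363/1156)cos 2x + (303/289)sin 2x
D (E_pi E_alpha) f = -(143/34)cos x - (57/34)sin x + (606/289)cos 2x + (3363/578)sin 2x


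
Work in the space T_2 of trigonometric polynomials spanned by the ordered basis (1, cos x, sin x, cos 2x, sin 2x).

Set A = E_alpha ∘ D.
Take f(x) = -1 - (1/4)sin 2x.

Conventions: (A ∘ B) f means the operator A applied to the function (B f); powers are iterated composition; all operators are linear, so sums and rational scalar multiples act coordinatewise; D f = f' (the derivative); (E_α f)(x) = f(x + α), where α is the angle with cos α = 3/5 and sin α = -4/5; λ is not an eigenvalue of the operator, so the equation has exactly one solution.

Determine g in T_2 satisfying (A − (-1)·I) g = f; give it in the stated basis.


write g with unknown coordinates in the stated basis and equate coefficients in (A − (-1)·I) g = f
solving from the highest basis element down gives g = -1 - (7/442)cos 2x - (73/884)sin 2x
check: A g = (7/442)cos 2x - (37/221)sin 2x
so A g − (-1)·g = -1 - (1/4)sin 2x = f ✓

the result is g(x) = -1 - (7/442)cos 2x - (73/884)sin 2x


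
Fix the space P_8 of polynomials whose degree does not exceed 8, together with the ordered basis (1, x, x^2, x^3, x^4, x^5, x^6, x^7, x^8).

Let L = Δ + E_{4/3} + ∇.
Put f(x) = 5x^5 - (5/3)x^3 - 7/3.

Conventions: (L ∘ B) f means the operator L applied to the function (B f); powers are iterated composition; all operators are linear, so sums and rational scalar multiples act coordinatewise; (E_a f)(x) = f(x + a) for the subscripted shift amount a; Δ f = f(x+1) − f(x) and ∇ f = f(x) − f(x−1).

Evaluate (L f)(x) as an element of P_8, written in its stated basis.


g(x) = 5x^5 + (250/3)x^4 + (785/9)x^3 + (5450/27)x^2 + (5680/81)x + 5213/243

Δ f = 25x^4 + 50x^3 + 45x^2 + 20x + 10/3
E_{4/3} f = 5x^5 + (100/3)x^4 + (785/9)x^3 + (3020/27)x^2 + (5680/81)x + 3593/243
∇ f = 25x^4 - 50x^3 + 45x^2 - 20x + 10/3
(Δ + E_{4/3} + ∇) f = 5x^5 + (250/3)x^4 + (785/9)x^3 + (5450/27)x^2 + (5680/81)x + 5213/243


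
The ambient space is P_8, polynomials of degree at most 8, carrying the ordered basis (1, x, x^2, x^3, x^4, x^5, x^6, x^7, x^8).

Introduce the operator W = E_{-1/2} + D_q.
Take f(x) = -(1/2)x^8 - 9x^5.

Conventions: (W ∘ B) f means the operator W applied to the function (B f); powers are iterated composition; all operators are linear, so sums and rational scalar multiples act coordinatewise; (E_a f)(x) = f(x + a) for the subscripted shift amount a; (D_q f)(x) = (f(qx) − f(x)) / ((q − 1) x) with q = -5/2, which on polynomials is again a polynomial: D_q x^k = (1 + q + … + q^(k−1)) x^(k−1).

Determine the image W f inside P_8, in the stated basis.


E_{-1/2} f = -(1/2)x^8 + 2x^7 - (7/2)x^6 - (11/2)x^5 + (325/16)x^4 - (173/8)x^3 + (353/32)x^2 - (89/32)x + 143/512
D_q f = (55767/256)x^7 - (4059/16)x^4
(E_{-1/2} + D_q) f = -(1/2)x^8 + (56279/256)x^7 - (7/2)x^6 - (11/2)x^5 - (1867/8)x^4 - (173/8)x^3 + (353/32)x^2 - (89/32)x + 143/512

g(x) = -(1/2)x^8 + (56279/256)x^7 - (7/2)x^6 - (11/2)x^5 - (1867/8)x^4 - (173/8)x^3 + (353/32)x^2 - (89/32)x + 143/512


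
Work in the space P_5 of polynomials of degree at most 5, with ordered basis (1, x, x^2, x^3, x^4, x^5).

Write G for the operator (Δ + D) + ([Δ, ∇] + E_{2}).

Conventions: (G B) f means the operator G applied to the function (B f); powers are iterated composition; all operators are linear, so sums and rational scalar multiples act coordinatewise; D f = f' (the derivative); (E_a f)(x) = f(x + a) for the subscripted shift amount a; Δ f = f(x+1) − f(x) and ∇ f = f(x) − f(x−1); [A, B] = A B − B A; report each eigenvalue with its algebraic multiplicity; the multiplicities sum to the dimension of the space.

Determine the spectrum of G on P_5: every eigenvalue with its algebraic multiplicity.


λ = 1 (multiplicity 6)

image of 1: 1
image of x: x + 4
image of x^2: x^2 + 8x + 5
image of x^3: x^3 + 12x^2 + 15x + 9
image of x^4: x^4 + 16x^3 + 30x^2 + 36x + 17
image of x^5: x^5 + 20x^4 + 50x^3 + 90x^2 + 85x + 33
the matrix is upper triangular; its diagonal is (1, 1, 1, 1, 1, 1)
for a triangular matrix the eigenvalues are the diagonal entries, with algebraic multiplicity their repetition count


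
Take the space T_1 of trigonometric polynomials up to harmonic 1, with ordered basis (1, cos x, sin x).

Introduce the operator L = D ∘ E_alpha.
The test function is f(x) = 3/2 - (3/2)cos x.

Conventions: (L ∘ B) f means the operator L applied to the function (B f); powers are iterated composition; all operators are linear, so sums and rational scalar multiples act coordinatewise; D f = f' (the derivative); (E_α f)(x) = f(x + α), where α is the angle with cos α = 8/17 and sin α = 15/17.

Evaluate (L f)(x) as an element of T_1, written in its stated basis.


E_alpha f = 3/2 - (12/17)cos x + (45/34)sin x
D E_alpha f = (45/34)cos x + (12/17)sin x

g(x) = (45/34)cos x + (12/17)sin x


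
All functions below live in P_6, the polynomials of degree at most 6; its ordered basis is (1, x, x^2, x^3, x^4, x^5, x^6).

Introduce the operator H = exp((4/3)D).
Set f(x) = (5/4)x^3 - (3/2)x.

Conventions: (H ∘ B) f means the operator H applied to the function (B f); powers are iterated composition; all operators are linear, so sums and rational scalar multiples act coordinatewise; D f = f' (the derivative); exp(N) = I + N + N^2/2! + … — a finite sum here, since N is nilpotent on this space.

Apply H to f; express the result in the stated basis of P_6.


order-1 term: 5x^2 - 2
order-2 term: (20/3)x
order-3 term: 80/27
the series for exp((4/3)D) f terminates at order 3
exp((4/3)D) f = (5/4)x^3 + 5x^2 + (31/6)x + 26/27

the result is g(x) = (5/4)x^3 + 5x^2 + (31/6)x + 26/27


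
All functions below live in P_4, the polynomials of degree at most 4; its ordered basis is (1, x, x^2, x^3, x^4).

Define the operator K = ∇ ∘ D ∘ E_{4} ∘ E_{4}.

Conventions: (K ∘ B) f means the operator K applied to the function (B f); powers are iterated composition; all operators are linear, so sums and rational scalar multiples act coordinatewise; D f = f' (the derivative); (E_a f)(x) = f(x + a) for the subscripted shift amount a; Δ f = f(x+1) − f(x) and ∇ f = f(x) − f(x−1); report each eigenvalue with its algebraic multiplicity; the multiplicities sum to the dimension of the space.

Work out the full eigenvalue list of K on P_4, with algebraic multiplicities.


λ = 0 (multiplicity 5)

image of 1: 0
image of x: 0
image of x^2: 2
image of x^3: 6x + 45
image of x^4: 12x^2 + 180x + 676
the matrix is upper triangular; its diagonal is (0, 0, 0, 0, 0)
for a triangular matrix the eigenvalues are the diagonal entries, with algebraic multiplicity their repetition count


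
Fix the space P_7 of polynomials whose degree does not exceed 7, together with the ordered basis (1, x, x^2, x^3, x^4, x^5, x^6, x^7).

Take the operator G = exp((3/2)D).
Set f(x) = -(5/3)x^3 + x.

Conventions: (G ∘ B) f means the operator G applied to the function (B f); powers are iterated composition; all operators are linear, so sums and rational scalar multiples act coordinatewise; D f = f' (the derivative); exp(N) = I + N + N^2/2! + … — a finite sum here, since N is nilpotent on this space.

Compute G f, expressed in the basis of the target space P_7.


g(x) = -(5/3)x^3 - (15/2)x^2 - (41/4)x - 33/8

order-1 term: -(15/2)x^2 + 3/2
order-2 term: -(45/4)x
order-3 term: -45/8
the series for exp((3/2)D) f terminates at order 3
exp((3/2)D) f = -(5/3)x^3 - (15/2)x^2 - (41/4)x - 33/8


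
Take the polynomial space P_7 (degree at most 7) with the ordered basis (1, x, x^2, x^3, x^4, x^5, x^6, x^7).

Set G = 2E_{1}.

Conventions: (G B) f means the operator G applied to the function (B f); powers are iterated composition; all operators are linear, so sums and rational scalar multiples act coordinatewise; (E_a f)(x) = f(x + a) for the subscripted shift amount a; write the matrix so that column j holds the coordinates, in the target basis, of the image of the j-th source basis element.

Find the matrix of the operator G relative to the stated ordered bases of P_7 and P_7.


the matrix is [[2, 2, 2, 2, 2, 2, 2, 2]; [0, 2, 4, 6, 8, 10, 12, 14]; [0, 0, 2, 6, 12, 20, 30, 42]; [0, 0, 0, 2, 8, 20, 40, 70]; [0, 0, 0, 0, 2, 10, 30, 70]; [0, 0, 0, 0, 0, 2, 12, 42]; [0, 0, 0, 0, 0, 0, 2, 14]; [0, 0, 0, 0, 0, 0, 0, 2]] (rows listed top to bottom)

image of 1: 2
image of x: 2x + 2
image of x^2: 2x^2 + 4x + 2
image of x^3: 2x^3 + 6x^2 + 6x + 2
image of x^4: 2x^4 + 8x^3 + 12x^2 + 8x + 2
image of x^5: 2x^5 + 10x^4 + 20x^3 + 20x^2 + 10x + 2
image of x^6: 2x^6 + 12x^5 + 30x^4 + 40x^3 + 30x^2 + 12x + 2
image of x^7: 2x^7 + 14x^6 + 42x^5 + 70x^4 + 70x^3 + 42x^2 + 14x + 2
each image's coordinates form column j of the matrix


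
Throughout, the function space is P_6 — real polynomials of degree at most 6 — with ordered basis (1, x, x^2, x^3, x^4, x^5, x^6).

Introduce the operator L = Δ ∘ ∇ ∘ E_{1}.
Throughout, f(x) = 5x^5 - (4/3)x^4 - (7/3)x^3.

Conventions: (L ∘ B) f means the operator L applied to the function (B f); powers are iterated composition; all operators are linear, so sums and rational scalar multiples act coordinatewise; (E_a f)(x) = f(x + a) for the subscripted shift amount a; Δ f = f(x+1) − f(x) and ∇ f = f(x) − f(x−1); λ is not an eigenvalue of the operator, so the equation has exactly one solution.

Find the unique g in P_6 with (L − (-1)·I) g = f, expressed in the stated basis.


g(x) = 5x^5 - (4/3)x^4 - (307/3)x^3 - 284x^2 + 296x + 3152/3

write g with unknown coordinates in the stated basis and equate coefficients in (L − (-1)·I) g = f
solving from the highest basis element down gives g = 5x^5 - (4/3)x^4 - (307/3)x^3 - 284x^2 + 296x + 3152/3
check: L g = 100x^3 + 284x^2 - 296x - 3152/3
so L g − (-1)·g = 5x^5 - (4/3)x^4 - (7/3)x^3 = f ✓


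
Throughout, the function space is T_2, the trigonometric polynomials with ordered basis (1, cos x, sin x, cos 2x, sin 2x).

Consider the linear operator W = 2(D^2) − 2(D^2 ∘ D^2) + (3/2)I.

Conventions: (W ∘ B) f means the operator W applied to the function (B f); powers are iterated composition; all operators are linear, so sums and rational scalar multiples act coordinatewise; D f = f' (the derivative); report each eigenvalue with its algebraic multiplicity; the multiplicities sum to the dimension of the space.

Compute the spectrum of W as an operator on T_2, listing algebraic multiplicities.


image of 1: 3/2
image of cos x: -(5/2)cos x
image of sin x: -(5/2)sin x
image of cos 2x: -(77/2)cos 2x
image of sin 2x: -(77/2)sin 2x
the matrix is diagonal; its diagonal is (3/2, -5/2, -5/2, -77/2, -77/2)
for a triangular matrix the eigenvalues are the diagonal entries, with algebraic multiplicity their repetition count

λ = -77/2 (multiplicity 2), λ = -5/2 (multiplicity 2), λ = 3/2 (multiplicity 1)


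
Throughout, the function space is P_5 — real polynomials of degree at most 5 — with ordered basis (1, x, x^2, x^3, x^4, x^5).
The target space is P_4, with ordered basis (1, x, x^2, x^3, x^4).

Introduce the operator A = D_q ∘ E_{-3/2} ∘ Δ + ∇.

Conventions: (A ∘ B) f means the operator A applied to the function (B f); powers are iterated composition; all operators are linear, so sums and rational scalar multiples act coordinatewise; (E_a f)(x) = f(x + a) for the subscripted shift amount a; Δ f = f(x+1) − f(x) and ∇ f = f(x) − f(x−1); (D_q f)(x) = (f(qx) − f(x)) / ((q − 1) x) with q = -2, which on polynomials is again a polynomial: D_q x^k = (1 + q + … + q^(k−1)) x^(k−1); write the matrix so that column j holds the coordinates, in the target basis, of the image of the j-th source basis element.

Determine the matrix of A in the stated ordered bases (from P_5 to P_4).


the matrix is [[0, 1, 1, -5, 12, -24]; [0, 0, 2, -6, 16, -75/2]; [0, 0, 0, 3, 6, -50]; [0, 0, 0, 0, 4, -35]; [0, 0, 0, 0, 0, 5]] (rows listed top to bottom)

image of 1: 0
image of x: 1
image of x^2: 2x + 1
image of x^3: 3x^2 - 6x - 5
image of x^4: 4x^3 + 6x^2 + 16x + 12
image of x^5: 5x^4 - 35x^3 - 50x^2 - (75/2)x - 24
each image's coordinates form column j of the matrix


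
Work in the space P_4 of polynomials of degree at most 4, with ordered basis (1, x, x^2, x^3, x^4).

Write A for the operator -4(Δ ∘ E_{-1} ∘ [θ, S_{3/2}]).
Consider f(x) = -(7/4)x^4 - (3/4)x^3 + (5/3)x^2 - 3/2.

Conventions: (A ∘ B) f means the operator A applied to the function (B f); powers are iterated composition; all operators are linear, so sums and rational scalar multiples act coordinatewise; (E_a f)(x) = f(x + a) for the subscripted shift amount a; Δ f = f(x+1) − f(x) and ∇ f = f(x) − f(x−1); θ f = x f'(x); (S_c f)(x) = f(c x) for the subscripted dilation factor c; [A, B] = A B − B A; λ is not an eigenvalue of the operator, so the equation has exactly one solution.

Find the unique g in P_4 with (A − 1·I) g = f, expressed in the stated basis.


write g with unknown coordinates in the stated basis and equate coefficients in (A − 1·I) g = f
solving from the highest basis element down gives g = (7/4)x^4 + (3/4)x^3 - (5/3)x^2 + 3/2
check: A g = 0
so A g − 1·g = -(7/4)x^4 - (3/4)x^3 + (5/3)x^2 - 3/2 = f ✓

g(x) = (7/4)x^4 + (3/4)x^3 - (5/3)x^2 + 3/2


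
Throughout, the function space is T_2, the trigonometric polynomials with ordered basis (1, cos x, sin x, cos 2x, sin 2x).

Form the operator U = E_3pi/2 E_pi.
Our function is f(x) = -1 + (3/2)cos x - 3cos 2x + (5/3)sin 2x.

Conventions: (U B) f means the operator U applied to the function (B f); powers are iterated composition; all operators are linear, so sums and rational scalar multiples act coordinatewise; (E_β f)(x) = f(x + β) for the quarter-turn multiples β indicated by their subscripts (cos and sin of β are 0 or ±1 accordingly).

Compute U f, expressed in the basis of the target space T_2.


the result is g(x) = -1 - (3/2)sin x + 3cos 2x - (5/3)sin 2x

E_pi f = -1 - (3/2)cos x - 3cos 2x + (5/3)sin 2x
E_3pi/2 E_pi f = -1 - (3/2)sin x + 3cos 2x - (5/3)sin 2x


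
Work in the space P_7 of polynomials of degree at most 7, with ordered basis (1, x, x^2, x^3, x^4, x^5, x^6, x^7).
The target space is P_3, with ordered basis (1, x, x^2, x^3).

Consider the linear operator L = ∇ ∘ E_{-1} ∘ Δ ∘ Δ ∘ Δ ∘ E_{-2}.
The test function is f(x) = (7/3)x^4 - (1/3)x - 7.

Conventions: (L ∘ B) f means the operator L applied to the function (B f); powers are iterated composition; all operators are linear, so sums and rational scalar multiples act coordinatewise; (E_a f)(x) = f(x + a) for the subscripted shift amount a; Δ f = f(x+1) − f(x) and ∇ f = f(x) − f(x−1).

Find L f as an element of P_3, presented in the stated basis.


E_{-2} f = (7/3)x^4 - (56/3)x^3 + 56x^2 - 75x + 31
Δ E_{-2} f = (28/3)x^3 - 42x^2 + (196/3)x - 106/3
Δ Δ E_{-2} f = 28x^2 - 56x + 98/3
Δ Δ Δ E_{-2} f = 56x - 28
E_{-1} (Δ ∘ Δ ∘ Δ) E_{-2} f = 56x - 84
∇ E_{-1} (Δ ∘ Δ ∘ Δ) E_{-2} f = 56

the image equals g(x) = 56


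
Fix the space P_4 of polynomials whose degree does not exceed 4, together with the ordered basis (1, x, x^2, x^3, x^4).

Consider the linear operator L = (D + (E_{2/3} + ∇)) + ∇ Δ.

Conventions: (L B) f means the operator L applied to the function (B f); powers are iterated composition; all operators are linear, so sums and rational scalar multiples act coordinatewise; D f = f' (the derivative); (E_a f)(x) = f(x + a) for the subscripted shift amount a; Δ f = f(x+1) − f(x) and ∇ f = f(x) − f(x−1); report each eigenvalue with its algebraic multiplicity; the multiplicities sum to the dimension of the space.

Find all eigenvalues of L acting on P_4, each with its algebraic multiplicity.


image of 1: 1
image of x: x + 8/3
image of x^2: x^2 + (16/3)x + 13/9
image of x^3: x^3 + 8x^2 + (13/3)x + 35/27
image of x^4: x^4 + (32/3)x^3 + (26/3)x^2 + (140/27)x + 97/81
the matrix is upper triangular; its diagonal is (1, 1, 1, 1, 1)
for a triangular matrix the eigenvalues are the diagonal entries, with algebraic multiplicity their repetition count

λ = 1 (multiplicity 5)


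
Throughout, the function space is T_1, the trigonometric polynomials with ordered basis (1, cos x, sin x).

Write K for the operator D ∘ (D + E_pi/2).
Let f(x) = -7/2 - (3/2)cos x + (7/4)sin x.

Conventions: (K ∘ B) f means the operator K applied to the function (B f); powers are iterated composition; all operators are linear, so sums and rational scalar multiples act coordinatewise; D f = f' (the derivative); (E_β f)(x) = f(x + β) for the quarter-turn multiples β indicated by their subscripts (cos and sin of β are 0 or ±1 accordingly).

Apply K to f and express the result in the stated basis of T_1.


D f = (7/4)cos x + (3/2)sin x
E_pi/2 f = -7/2 + (7/4)cos x + (3/2)sin x
(D + E_pi/2) f = -7/2 + (7/2)cos x + 3sin x
D (D + E_pi/2) f = 3cos x - (7/2)sin x

the result is g(x) = 3cos x - (7/2)sin x


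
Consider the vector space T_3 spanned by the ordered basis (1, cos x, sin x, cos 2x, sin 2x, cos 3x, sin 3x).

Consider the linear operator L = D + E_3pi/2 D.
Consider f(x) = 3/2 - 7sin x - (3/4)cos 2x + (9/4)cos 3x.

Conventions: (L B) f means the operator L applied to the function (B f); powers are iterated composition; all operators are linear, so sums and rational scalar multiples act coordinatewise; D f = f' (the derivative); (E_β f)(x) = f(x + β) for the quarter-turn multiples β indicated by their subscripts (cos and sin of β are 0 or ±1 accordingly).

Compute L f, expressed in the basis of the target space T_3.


D f = -7cos x + (3/2)sin 2x - (27/4)sin 3x
D f = -7cos x + (3/2)sin 2x - (27/4)sin 3x
E_3pi/2 D f = -7sin x - (3/2)sin 2x - (27/4)cos 3x
(D + E_3pi/2 D) f = -7cos x - 7sin x - (27/4)cos 3x - (27/4)sin 3x

the result is g(x) = -7cos x - 7sin x - (27/4)cos 3x - (27/4)sin 3x


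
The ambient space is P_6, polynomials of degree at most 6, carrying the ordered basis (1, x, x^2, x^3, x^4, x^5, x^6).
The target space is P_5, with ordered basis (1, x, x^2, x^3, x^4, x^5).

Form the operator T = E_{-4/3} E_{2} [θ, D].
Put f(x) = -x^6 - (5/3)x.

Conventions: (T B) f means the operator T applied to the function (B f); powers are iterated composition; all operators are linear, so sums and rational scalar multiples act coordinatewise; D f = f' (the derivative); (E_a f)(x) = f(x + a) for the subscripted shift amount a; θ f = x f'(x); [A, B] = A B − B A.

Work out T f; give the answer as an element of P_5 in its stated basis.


g(x) = 6x^5 + 20x^4 + (80/3)x^3 + (160/9)x^2 + (160/27)x + 199/81

D f = -6x^5 - 5/3
θ D f = -30x^5
θ f = -6x^6 - (5/3)x
D θ f = -36x^5 - 5/3
[θ, D] f = 6x^5 + 5/3
E_{2} [θ, D] f = 6x^5 + 60x^4 + 240x^3 + 480x^2 + 480x + 581/3
E_{-4/3} E_{2} [θ, D] f = 6x^5 + 20x^4 + (80/3)x^3 + (160/9)x^2 + (160/27)x + 199/81


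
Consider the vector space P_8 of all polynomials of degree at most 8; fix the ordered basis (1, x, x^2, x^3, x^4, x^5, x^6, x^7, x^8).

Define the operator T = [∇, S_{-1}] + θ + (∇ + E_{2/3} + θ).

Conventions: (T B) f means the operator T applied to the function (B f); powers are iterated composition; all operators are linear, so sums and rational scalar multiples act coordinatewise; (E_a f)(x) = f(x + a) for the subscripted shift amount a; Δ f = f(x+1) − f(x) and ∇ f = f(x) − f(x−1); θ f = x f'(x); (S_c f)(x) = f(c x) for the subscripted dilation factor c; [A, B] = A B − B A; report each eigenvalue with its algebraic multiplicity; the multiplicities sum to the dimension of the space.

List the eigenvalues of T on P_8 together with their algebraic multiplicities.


λ = 1 (multiplicity 1), λ = 3 (multiplicity 1), λ = 5 (multiplicity 1), λ = 7 (multiplicity 1), λ = 9 (multiplicity 1), λ = 11 (multiplicity 1), λ = 13 (multiplicity 1), λ = 15 (multiplicity 1), λ = 17 (multiplicity 1)

image of 1: 1
image of x: 3x - 1/3
image of x^2: 5x^2 + (22/3)x - 5/9
image of x^3: 7x^3 - x^2 - (5/3)x - 19/27
image of x^4: 9x^4 + (44/3)x^3 - (10/3)x^2 + (356/27)x - 65/81
image of x^5: 11x^5 - (5/3)x^4 - (50/9)x^3 - (190/27)x^2 - (325/81)x - 211/243
image of x^6: 13x^6 + 22x^5 - (25/3)x^4 + (1780/27)x^3 - (325/27)x^2 + (1522/81)x - 665/729
image of x^7: 15x^7 - (7/3)x^6 - (35/3)x^5 - (665/27)x^4 - (2275/81)x^3 - (1477/81)x^2 - (4655/729)x - 2059/2187
image of x^8: 17x^8 + (88/3)x^7 - (140/9)x^6 + (4984/27)x^5 - (4550/81)x^4 + (42616/243)x^3 - (18620/729)x^2 + (53512/2187)x - 6305/6561
the matrix is upper triangular; its diagonal is (1, 3, 5, 7, 9, 11, 13, 15, 17)
for a triangular matrix the eigenvalues are the diagonal entries, with algebraic multiplicity their repetition count


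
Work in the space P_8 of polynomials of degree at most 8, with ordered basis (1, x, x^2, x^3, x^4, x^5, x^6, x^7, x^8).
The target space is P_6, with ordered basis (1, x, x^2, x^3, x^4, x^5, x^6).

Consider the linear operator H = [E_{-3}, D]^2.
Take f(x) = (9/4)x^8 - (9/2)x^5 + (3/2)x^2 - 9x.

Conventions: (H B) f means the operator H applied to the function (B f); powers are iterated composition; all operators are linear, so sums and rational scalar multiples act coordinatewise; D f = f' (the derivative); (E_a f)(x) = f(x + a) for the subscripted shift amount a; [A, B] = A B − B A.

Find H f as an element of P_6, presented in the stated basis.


g(x) = 0

D f = 18x^7 - (45/2)x^4 + 3x - 9
E_{-3} D f = 18x^7 - 378x^6 + 3402x^5 - (34065/2)x^4 + 51300x^3 - 93069x^2 + 94287x - 82413/2
E_{-3} f = (9/4)x^8 - 54x^7 + 567x^6 - (6813/2)x^5 + 12825x^4 - 31023x^3 + (94287/2)x^2 - (82413/2)x + 63585/4
D E_{-3} f = 18x^7 - 378x^6 + 3402x^5 - (34065/2)x^4 + 51300x^3 - 93069x^2 + 94287x - 82413/2
[E_{-3}, D] f = 0
D [E_{-3}, D] f = 0
E_{-3} D [E_{-3}, D] f = 0
E_{-3} [E_{-3}, D] f = 0
D E_{-3} [E_{-3}, D] f = 0
[E_{-3}, D] [E_{-3}, D] f = 0


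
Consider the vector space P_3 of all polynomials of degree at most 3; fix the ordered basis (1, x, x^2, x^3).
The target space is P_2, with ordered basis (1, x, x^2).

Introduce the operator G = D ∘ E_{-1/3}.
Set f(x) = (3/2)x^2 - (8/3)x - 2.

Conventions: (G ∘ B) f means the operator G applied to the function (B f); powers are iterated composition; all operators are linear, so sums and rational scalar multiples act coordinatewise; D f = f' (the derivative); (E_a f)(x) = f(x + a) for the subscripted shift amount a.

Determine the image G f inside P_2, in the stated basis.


g(x) = 3x - 11/3

E_{-1/3} f = (3/2)x^2 - (11/3)x - 17/18
D E_{-1/3} f = 3x - 11/3


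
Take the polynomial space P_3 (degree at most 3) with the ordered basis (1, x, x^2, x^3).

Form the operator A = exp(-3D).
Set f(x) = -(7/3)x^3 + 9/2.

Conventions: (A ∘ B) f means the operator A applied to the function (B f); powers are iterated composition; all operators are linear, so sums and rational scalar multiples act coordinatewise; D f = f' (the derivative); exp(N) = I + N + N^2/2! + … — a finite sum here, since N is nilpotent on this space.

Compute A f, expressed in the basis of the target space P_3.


the result is g(x) = -(7/3)x^3 + 21x^2 - 63x + 135/2

order-1 term: 21x^2
order-2 term: -63x
order-3 term: 63
the series for exp(-3D) f terminates at order 3
exp(-3D) f = -(7/3)x^3 + 21x^2 - 63x + 135/2


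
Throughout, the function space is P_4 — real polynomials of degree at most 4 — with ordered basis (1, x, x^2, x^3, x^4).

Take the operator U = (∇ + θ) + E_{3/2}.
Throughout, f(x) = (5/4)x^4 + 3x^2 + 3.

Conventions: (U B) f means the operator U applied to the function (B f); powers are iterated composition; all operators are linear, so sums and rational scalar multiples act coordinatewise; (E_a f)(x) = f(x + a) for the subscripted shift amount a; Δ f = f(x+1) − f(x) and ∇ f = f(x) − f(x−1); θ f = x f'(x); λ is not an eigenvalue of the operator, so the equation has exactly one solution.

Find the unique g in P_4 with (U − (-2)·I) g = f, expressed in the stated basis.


write g with unknown coordinates in the stated basis and equate coefficients in (U − (-2)·I) g = f
solving from the highest basis element down gives g = (5/28)x^4 - (25/84)x^3 + (109/140)x^2 - (661/448)x + 16913/8064
check: U g = (25/28)x^4 + (25/42)x^3 + (101/70)x^2 + (661/224)x - 4817/4032
so U g − (-2)·g = (5/4)x^4 + 3x^2 + 3 = f ✓

g(x) = (5/28)x^4 - (25/84)x^3 + (109/140)x^2 - (661/448)x + 16913/8064


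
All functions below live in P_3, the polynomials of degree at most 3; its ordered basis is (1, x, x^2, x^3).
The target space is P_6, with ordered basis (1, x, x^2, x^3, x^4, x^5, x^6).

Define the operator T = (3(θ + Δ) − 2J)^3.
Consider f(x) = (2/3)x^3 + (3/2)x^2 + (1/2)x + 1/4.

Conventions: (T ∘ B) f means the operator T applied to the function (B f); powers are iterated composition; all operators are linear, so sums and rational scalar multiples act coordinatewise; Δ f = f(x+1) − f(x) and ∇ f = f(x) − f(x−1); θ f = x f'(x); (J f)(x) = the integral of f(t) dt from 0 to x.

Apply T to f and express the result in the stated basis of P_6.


θ f = 2x^3 + 3x^2 + (1/2)x
Δ f = 2x^2 + 5x + 8/3
(θ + Δ) f = 2x^3 + 5x^2 + (11/2)x + 8/3
(3(θ + Δ)) f = 6x^3 + 15x^2 + (33/2)x + 8
J f = (1/6)x^4 + (1/2)x^3 + (1/4)x^2 + (1/4)x
(-2J) f = -(1/3)x^4 - x^3 - (1/2)x^2 - (1/2)x
(3(θ + Δ) − 2J) f = -(1/3)x^4 + 5x^3 + (29/2)x^2 + 16x + 8
θ (3(θ + Δ) − 2J) f = -(4/3)x^4 + 15x^3 + 29x^2 + 16x
Δ (3(θ + Δ) − 2J) f = -(4/3)x^3 + 13x^2 + (128/3)x + 211/6
(θ + Δ) (3(θ + Δ) − 2J) f = -(4/3)x^4 + (41/3)x^3 + 42x^2 + (176/3)x + 211/6
(3(θ + Δ)) (3(θ + Δ) − 2J) f = -4x^4 + 41x^3 + 126x^2 + 176x + 211/2
J (3(θ + Δ) − 2J) f = -(1/15)x^5 + (5/4)x^4 + (29/6)x^3 + 8x^2 + 8x
(-2J) (3(θ + Δ) − 2J) f = (2/15)x^5 - (5/2)x^4 - (29/3)x^3 - 16x^2 - 16x
(3(θ + Δ) − 2J) (3(θ + Δ) − 2J) f = (2/15)x^5 - (13/2)x^4 + (94/3)x^3 + 110x^2 + 160x + 211/2
θ (3(θ + Δ) − 2J) (3(θ + Δ) − 2J) f = (2/3)x^5 - 26x^4 + 94x^3 + 220x^2 + 160x
Δ (3(θ + Δ) − 2J) (3(θ + Δ) − 2J) f = (2/3)x^4 - (74/3)x^3 + (169/3)x^2 + (866/3)x + 8849/30
(θ + Δ) (3(θ + Δ) − 2J) (3(θ + Δ) − 2J) f = (2/3)x^5 - (76/3)x^4 + (208/3)x^3 + (829/3)x^2 + (1346/3)x + 8849/30
(3(θ + Δ)) (3(θ + Δ) − 2J) (3(θ + Δ) − 2J) f = 2x^5 - 76x^4 + 208x^3 + 829x^2 + 1346x + 8849/10
J (3(θ + Δ) − 2J) (3(θ + Δ) − 2J) f = (1/45)x^6 - (13/10)x^5 + (47/6)x^4 + (110/3)x^3 + 80x^2 + (211/2)x
(-2J) (3(θ + Δ) − 2J) (3(θ + Δ) − 2J) f = -(2/45)x^6 + (13/5)x^5 - (47/3)x^4 - (220/3)x^3 - 160x^2 - 211x
(3(θ + Δ) − 2J) (3(θ + Δ) − 2J) (3(θ + Δ) − 2J) f = -(2/45)x^6 + (23/5)x^5 - (275/3)x^4 + (404/3)x^3 + 669x^2 + 1135x + 8849/10

the image equals g(x) = -(2/45)x^6 + (23/5)x^5 - (275/3)x^4 + (404/3)x^3 + 669x^2 + 1135x + 8849/10


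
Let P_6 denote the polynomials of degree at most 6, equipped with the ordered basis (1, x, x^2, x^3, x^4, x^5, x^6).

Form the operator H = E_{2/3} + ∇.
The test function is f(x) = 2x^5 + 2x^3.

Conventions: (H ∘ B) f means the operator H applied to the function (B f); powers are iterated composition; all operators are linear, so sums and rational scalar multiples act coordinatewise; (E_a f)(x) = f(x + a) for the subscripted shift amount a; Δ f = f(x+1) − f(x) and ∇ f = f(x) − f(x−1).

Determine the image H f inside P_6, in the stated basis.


the result is g(x) = 2x^5 + (50/3)x^4 - (82/9)x^3 + (970/27)x^2 - (920/81)x + 1180/243

E_{2/3} f = 2x^5 + (20/3)x^4 + (98/9)x^3 + (268/27)x^2 + (376/81)x + 208/243
∇ f = 10x^4 - 20x^3 + 26x^2 - 16x + 4
(E_{2/3} + ∇) f = 2x^5 + (50/3)x^4 - (82/9)x^3 + (970/27)x^2 - (920/81)x + 1180/243


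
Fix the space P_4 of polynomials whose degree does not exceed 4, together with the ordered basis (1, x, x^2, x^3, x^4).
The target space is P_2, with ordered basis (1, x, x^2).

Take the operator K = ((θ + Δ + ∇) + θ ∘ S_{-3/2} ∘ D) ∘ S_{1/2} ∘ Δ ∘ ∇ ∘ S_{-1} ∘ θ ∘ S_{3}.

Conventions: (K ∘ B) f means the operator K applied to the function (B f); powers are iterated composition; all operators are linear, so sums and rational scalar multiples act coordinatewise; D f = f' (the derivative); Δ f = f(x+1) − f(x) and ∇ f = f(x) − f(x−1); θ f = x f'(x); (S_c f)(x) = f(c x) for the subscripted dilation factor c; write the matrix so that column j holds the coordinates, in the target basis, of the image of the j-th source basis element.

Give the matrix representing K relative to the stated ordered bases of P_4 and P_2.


the matrix is [[0, 0, 0, -486, 0]; [0, 0, 0, -243, 972]; [0, 0, 0, 0, 1944]] (rows listed top to bottom)

image of 1: 0
image of x: 0
image of x^2: 0
image of x^3: -243x - 486
image of x^4: 1944x^2 + 972x
each image's coordinates form column j of the matrix


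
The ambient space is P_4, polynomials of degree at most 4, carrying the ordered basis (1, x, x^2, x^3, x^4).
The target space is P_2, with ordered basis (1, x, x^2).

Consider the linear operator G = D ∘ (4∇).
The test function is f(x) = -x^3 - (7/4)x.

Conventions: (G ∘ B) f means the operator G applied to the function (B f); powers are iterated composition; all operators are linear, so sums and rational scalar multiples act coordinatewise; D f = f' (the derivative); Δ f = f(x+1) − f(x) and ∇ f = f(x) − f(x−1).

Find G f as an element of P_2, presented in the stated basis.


g(x) = -24x + 12

∇ f = -3x^2 + 3x - 11/4
(4∇) f = -12x^2 + 12x - 11
D (4∇) f = -24x + 12


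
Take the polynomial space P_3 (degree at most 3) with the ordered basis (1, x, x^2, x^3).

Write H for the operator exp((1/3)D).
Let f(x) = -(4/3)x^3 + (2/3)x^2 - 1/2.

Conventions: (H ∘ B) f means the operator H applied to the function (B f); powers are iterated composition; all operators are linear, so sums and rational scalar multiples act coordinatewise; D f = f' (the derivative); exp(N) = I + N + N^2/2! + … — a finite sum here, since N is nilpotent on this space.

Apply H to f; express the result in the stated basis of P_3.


order-1 term: -(4/3)x^2 + (4/9)x
order-2 term: -(4/9)x + 2/27
order-3 term: -4/81
the series for exp((1/3)D) f terminates at order 3
exp((1/3)D) f = -(4/3)x^3 - (2/3)x^2 - 77/162

g(x) = -(4/3)x^3 - (2/3)x^2 - 77/162


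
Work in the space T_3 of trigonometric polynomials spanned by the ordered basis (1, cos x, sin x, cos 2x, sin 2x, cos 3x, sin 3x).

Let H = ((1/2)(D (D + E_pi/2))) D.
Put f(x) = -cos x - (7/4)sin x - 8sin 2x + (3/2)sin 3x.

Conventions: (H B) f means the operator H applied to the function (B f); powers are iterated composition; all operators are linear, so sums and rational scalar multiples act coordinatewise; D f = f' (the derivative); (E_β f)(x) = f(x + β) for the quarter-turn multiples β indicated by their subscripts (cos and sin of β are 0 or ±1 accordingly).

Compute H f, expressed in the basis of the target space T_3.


D f = -(7/4)cos x + sin x - 16cos 2x + (9/2)cos 3x
D D f = cos x + (7/4)sin x + 32sin 2x - (27/2)sin 3x
E_pi/2 D f = cos x + (7/4)sin x + 16cos 2x + (9/2)sin 3x
(D + E_pi/2) D f = 2cos x + (7/2)sin x + 16cos 2x + 32sin 2x - 9sin 3x
D (D + E_pi/2) D f = (7/2)cos x - 2sin x + 64cos 2x - 32sin 2x - 27cos 3x
((1/2)(D (D + E_pi/2))) D f = (7/4)cos x - sin x + 32cos 2x - 16sin 2x - (27/2)cos 3x

the image equals g(x) = (7/4)cos x - sin x + 32cos 2x - 16sin 2x - (27/2)cos 3x


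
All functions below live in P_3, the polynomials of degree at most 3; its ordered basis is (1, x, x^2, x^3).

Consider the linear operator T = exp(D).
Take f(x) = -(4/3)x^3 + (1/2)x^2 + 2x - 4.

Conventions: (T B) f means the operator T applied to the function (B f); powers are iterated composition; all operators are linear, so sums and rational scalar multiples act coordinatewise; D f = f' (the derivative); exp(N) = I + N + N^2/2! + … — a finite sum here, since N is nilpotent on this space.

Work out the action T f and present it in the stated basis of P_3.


g(x) = -(4/3)x^3 - (7/2)x^2 - x - 17/6

order-1 term: -4x^2 + x + 2
order-2 term: -4x + 1/2
order-3 term: -4/3
the series for exp(D) f terminates at order 3
exp(D) f = -(4/3)x^3 - (7/2)x^2 - x - 17/6


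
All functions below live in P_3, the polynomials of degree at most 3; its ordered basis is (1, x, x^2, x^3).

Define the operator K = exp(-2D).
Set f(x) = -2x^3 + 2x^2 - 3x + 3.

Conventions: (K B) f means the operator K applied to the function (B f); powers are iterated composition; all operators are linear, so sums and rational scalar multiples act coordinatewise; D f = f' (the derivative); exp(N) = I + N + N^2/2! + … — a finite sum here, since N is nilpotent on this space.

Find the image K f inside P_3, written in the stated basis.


order-1 term: 12x^2 - 8x + 6
order-2 term: -24x + 8
order-3 term: 16
the series for exp(-2D) f terminates at order 3
exp(-2D) f = -2x^3 + 14x^2 - 35x + 33

g(x) = -2x^3 + 14x^2 - 35x + 33
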